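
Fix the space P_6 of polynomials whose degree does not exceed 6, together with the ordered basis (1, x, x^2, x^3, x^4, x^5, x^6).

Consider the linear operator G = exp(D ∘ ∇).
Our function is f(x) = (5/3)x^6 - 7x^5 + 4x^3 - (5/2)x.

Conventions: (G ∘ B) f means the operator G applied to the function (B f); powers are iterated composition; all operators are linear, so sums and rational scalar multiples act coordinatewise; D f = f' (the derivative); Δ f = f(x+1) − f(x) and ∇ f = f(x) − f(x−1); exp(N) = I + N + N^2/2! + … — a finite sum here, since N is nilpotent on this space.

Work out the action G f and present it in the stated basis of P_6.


the image equals g(x) = (5/3)x^6 - 7x^5 + 50x^4 - 236x^3 + 610x^2 - (2377/2)x + 1003

order-1 term: 50x^4 - 240x^3 + 310x^2 - 166x + 33
order-2 term: 300x^2 - 1020x + 770
order-3 term: 200
the series for exp(D ∘ ∇) f terminates at order 3
exp(D ∘ ∇) f = (5/3)x^6 - 7x^5 + 50x^4 - 236x^3 + 610x^2 - (2377/2)x + 1003


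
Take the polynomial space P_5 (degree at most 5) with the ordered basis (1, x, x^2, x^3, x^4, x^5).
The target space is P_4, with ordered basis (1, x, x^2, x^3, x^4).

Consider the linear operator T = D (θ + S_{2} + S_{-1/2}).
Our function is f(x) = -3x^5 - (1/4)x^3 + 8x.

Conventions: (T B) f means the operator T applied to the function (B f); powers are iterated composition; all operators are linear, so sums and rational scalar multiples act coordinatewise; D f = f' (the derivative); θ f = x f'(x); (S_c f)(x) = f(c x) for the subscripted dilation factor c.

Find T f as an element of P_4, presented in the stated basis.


the result is g(x) = -(17745/32)x^4 - (261/32)x^2 + 20

θ f = -15x^5 - (3/4)x^3 + 8x
S_{2} f = -96x^5 - 2x^3 + 16x
S_{-1/2} f = (3/32)x^5 + (1/32)x^3 - 4x
(θ + S_{2} + S_{-1/2}) f = -(3549/32)x^5 - (87/32)x^3 + 20x
D (θ + S_{2} + S_{-1/2}) f = -(17745/32)x^4 - (261/32)x^2 + 20


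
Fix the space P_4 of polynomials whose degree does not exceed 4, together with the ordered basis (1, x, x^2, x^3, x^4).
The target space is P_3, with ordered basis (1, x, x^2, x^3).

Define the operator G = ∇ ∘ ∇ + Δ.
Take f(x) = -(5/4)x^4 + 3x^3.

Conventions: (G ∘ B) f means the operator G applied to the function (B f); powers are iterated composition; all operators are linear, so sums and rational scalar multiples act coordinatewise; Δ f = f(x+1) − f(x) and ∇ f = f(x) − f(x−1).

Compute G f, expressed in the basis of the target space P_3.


∇ f = -5x^3 + (33/2)x^2 - 14x + 17/4
∇ ∇ f = -15x^2 + 48x - 71/2
Δ f = -5x^3 + (3/2)x^2 + 4x + 7/4
(∇ ∘ ∇ + Δ) f = -5x^3 - (27/2)x^2 + 52x - 135/4

g(x) = -5x^3 - (27/2)x^2 + 52x - 135/4


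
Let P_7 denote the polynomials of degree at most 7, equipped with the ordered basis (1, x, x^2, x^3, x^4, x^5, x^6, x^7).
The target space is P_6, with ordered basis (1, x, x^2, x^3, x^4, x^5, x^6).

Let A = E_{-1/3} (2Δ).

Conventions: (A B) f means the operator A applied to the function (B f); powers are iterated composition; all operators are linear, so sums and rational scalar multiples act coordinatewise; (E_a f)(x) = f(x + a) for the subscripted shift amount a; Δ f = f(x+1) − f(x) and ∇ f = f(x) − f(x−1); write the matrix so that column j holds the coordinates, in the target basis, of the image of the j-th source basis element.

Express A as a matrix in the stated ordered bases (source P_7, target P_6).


the matrix is [[0, 2, 2/3, 2/3, 10/27, 22/81, 14/81, 86/729]; [0, 0, 4, 2, 8/3, 50/27, 44/27, 98/81]; [0, 0, 0, 6, 4, 20/3, 50/9, 154/27]; [0, 0, 0, 0, 8, 20/3, 40/3, 350/27]; [0, 0, 0, 0, 0, 10, 10, 70/3]; [0, 0, 0, 0, 0, 0, 12, 14]; [0, 0, 0, 0, 0, 0, 0, 14]] (rows listed top to bottom)

image of 1: 0
image of x: 2
image of x^2: 4x + 2/3
image of x^3: 6x^2 + 2x + 2/3
image of x^4: 8x^3 + 4x^2 + (8/3)x + 10/27
image of x^5: 10x^4 + (20/3)x^3 + (20/3)x^2 + (50/27)x + 22/81
image of x^6: 12x^5 + 10x^4 + (40/3)x^3 + (50/9)x^2 + (44/27)x + 14/81
image of x^7: 14x^6 + 14x^5 + (70/3)x^4 + (350/27)x^3 + (154/27)x^2 + (98/81)x + 86/729
each image's coordinates form column j of the matrix


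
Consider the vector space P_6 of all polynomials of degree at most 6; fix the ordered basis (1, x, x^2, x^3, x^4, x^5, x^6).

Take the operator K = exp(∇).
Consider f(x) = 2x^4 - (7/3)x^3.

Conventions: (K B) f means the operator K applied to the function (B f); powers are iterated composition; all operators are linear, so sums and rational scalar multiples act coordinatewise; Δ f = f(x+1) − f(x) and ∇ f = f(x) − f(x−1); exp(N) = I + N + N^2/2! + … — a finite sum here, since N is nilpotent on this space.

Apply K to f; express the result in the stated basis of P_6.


order-1 term: 8x^3 - 19x^2 + 15x - 13/3
order-2 term: 12x^2 - 31x + 21
order-3 term: 8x - 43/3
order-4 term: 2
the series for exp(∇) f terminates at order 4
exp(∇) f = 2x^4 + (17/3)x^3 - 7x^2 - 8x + 13/3

the image equals g(x) = 2x^4 + (17/3)x^3 - 7x^2 - 8x + 13/3


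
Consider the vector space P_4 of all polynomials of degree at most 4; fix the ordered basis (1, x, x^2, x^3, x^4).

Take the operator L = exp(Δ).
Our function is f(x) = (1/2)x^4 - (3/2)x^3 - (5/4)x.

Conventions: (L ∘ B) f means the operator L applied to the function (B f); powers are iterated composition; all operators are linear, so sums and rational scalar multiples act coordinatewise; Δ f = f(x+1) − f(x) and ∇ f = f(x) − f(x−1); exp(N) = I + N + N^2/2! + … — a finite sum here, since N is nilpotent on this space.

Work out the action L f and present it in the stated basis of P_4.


order-1 term: 2x^3 - (3/2)x^2 - (5/2)x - 9/4
order-2 term: 3x^2 + (3/2)x - 1
order-3 term: 2x + 3/2
order-4 term: 1/2
the series for exp(Δ) f terminates at order 4
exp(Δ) f = (1/2)x^4 + (1/2)x^3 + (3/2)x^2 - (1/4)x - 5/4

the image equals g(x) = (1/2)x^4 + (1/2)x^3 + (3/2)x^2 - (1/4)x - 5/4


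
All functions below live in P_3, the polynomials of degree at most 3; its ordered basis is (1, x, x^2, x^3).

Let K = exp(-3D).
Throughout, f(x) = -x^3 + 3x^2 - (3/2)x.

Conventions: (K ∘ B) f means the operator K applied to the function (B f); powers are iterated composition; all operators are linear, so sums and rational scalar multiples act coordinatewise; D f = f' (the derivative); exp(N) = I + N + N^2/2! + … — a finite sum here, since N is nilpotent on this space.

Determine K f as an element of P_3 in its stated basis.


order-1 term: 9x^2 - 18x + 9/2
order-2 term: -27x + 27
order-3 term: 27
the series for exp(-3D) f terminates at order 3
exp(-3D) f = -x^3 + 12x^2 - (93/2)x + 117/2

the image equals g(x) = -x^3 + 12x^2 - (93/2)x + 117/2


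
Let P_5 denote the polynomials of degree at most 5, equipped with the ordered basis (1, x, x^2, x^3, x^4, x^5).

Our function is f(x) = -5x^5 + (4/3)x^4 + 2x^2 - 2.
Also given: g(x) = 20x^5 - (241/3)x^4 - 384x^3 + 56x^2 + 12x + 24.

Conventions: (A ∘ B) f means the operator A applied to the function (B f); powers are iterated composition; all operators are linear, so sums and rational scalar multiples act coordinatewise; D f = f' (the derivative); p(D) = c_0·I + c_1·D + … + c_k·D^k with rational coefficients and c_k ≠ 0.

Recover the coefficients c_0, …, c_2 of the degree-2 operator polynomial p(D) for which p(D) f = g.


D^0 f = -5x^5 + (4/3)x^4 + 2x^2 - 2
D^1 f = -25x^4 + (16/3)x^3 + 4x
D^2 f = -100x^3 + 16x^2 + 4
matching coefficients of g against c_0 f + c_1 Df + … from the top degree down determines the c_i
solution: c_0 = -4, c_1 = 3, c_2 = 4

c_0 = -4, c_1 = 3, c_2 = 4


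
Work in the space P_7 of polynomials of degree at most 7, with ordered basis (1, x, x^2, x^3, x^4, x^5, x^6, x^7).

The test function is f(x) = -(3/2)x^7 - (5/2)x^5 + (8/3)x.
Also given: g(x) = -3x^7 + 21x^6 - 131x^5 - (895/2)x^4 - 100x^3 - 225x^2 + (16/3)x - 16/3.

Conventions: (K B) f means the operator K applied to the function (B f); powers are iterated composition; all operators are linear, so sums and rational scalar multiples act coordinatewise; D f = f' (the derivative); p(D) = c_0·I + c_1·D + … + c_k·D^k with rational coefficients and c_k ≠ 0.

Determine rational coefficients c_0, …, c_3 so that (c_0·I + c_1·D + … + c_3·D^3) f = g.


p(D) = 2·I − 2·D + 2·D^2 + (3/2)·D^3, i.e. c_0 = 2, c_1 = -2, c_2 = 2, c_3 = 3/2

D^0 f = -(3/2)x^7 - (5/2)x^5 + (8/3)x
D^1 f = -(21/2)x^6 - (25/2)x^4 + 8/3
D^2 f = -63x^5 - 50x^3
D^3 f = -315x^4 - 150x^2
matching coefficients of g against c_0 f + c_1 Df + … from the top degree down determines the c_i
solution: c_0 = 2, c_1 = -2, c_2 = 2, c_3 = 3/2


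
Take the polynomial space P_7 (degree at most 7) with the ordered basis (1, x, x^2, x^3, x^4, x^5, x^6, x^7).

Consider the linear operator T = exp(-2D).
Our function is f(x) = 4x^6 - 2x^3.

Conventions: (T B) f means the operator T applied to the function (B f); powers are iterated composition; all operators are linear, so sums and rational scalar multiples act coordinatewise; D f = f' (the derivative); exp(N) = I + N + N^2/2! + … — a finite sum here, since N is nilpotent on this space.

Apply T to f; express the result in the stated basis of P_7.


the result is g(x) = 4x^6 - 48x^5 + 240x^4 - 642x^3 + 972x^2 - 792x + 272

order-1 term: -48x^5 + 12x^2
order-2 term: 240x^4 - 24x
order-3 term: -640x^3 + 16
order-4 term: 960x^2
order-5 term: -768x
order-6 term: 256
the series for exp(-2D) f terminates at order 6
exp(-2D) f = 4x^6 - 48x^5 + 240x^4 - 642x^3 + 972x^2 - 792x + 272


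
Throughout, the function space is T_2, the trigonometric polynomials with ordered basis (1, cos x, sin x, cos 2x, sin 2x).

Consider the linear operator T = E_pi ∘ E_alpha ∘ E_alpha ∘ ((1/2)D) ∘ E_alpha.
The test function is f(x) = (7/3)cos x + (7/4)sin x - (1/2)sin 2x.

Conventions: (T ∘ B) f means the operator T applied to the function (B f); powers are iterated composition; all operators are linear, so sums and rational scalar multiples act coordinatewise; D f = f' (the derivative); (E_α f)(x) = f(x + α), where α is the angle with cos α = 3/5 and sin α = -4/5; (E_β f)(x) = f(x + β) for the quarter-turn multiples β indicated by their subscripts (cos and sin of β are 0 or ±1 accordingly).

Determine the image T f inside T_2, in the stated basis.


E_alpha f = (35/12)sin x + (12/25)cos 2x + (7/50)sin 2x
D E_alpha f = (35/12)cos x + (7/25)cos 2x - (24/25)sin 2x
((1/2)D) E_alpha f = (35/24)cos x + (7/50)cos 2x - (12/25)sin 2x
E_alpha ((1/2)D) E_alpha f = (7/8)cos x + (7/6)sin x + (527/1250)cos 2x + (168/625)sin 2x
E_alpha E_alpha ((1/2)D) E_alpha f = -(49/120)cos x + (7/5)sin x - (11753/31250)cos 2x + (5148/15625)sin 2x
E_pi E_alpha E_alpha ((1/2)D) E_alpha f = (49/120)cos x - (7/5)sin x - (11753/31250)cos 2x + (5148/15625)sin 2x

the image equals g(x) = (49/120)cos x - (7/5)sin x - (11753/31250)cos 2x + (5148/15625)sin 2x


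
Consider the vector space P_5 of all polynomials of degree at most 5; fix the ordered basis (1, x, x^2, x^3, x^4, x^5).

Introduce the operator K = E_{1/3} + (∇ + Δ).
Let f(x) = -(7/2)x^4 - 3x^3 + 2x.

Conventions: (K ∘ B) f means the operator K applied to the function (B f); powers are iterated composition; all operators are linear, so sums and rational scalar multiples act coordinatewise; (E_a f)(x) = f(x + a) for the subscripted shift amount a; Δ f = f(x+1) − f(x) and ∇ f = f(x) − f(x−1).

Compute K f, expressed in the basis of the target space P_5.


the result is g(x) = -(7/2)x^4 - (107/3)x^3 - (70/3)x^2 - (743/27)x - 241/162

E_{1/3} f = -(7/2)x^4 - (23/3)x^3 - (16/3)x^2 + (13/27)x + 83/162
∇ f = -14x^3 + 12x^2 - 5x + 5/2
Δ f = -14x^3 - 30x^2 - 23x - 9/2
(∇ + Δ) f = -28x^3 - 18x^2 - 28x - 2
(E_{1/3} + (∇ + Δ)) f = -(7/2)x^4 - (107/3)x^3 - (70/3)x^2 - (743/27)x - 241/162


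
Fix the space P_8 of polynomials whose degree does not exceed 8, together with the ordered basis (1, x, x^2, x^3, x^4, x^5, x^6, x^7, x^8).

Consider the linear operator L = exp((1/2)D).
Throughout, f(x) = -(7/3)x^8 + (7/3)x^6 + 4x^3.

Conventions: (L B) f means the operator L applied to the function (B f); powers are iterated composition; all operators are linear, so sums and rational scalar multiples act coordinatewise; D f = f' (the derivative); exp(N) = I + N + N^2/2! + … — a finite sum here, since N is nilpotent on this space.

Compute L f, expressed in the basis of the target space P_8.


the image equals g(x) = -(7/3)x^8 - (28/3)x^7 - 14x^6 - (28/3)x^5 - (35/24)x^4 + (23/4)x^3 + (43/6)x^2 + (79/24)x + 135/256

order-1 term: -(28/3)x^7 + 7x^5 + 6x^2
order-2 term: -(49/3)x^6 + (35/4)x^4 + 3x
order-3 term: -(49/3)x^5 + (35/6)x^3 + 1/2
order-4 term: -(245/24)x^4 + (35/16)x^2
order-5 term: -(49/12)x^3 + (7/16)x
order-6 term: -(49/48)x^2 + 7/192
order-7 term: -(7/48)x
order-8 term: -7/768
the series for exp((1/2)D) f terminates at order 8
exp((1/2)D) f = -(7/3)x^8 - (28/3)x^7 - 14x^6 - (28/3)x^5 - (35/24)x^4 + (23/4)x^3 + (43/6)x^2 + (79/24)x + 135/256


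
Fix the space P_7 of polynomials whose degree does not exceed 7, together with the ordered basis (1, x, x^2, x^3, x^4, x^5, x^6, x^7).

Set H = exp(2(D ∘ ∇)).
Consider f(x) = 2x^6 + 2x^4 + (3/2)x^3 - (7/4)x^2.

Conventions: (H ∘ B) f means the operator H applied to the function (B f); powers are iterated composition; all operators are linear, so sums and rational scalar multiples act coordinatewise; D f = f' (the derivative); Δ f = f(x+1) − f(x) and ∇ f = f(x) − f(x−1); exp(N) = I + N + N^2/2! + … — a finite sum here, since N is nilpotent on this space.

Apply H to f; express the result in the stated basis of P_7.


order-1 term: 120x^4 - 240x^3 + 288x^2 - 150x + 24
order-2 term: 1440x^2 - 2880x + 1776
order-3 term: 1920
the series for exp(2(D ∘ ∇)) f terminates at order 3
exp(2(D ∘ ∇)) f = 2x^6 + 122x^4 - (477/2)x^3 + (6905/4)x^2 - 3030x + 3720

g(x) = 2x^6 + 122x^4 - (477/2)x^3 + (6905/4)x^2 - 3030x + 3720


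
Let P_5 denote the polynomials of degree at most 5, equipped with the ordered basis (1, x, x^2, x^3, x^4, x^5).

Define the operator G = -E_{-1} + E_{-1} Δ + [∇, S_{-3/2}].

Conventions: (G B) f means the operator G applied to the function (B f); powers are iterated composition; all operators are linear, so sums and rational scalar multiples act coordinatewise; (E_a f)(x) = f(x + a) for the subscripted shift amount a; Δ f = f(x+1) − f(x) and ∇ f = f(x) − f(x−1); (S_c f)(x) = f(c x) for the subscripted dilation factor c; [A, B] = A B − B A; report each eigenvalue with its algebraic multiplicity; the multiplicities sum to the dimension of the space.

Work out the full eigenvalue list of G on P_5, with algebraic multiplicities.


image of 1: -1
image of x: -x - 1/2
image of x^2: -x^2 + (23/2)x - 13/4
image of x^3: -x^3 - (87/8)x^2 - (3/8)x - 19/8
image of x^4: -x^4 + (167/4)x^3 - (231/8)x^2 + (137/4)x - 97/16
image of x^5: -x^5 - (1705/32)x^4 + (355/16)x^3 - (1255/16)x^2 + (655/32)x - 211/32
the matrix is upper triangular; its diagonal is (-1, -1, -1, -1, -1, -1)
for a triangular matrix the eigenvalues are the diagonal entries, with algebraic multiplicity their repetition count

λ = -1 (multiplicity 6)


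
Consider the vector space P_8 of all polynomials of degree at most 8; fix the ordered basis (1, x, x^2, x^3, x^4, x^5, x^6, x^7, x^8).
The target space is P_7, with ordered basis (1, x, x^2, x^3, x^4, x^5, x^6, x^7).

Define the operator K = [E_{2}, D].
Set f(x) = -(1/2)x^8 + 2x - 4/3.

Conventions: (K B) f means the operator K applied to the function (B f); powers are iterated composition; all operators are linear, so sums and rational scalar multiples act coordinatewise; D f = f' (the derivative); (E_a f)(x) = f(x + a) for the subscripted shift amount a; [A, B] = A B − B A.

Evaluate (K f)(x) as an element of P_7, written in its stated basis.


D f = -4x^7 + 2
E_{2} D f = -4x^7 - 56x^6 - 336x^5 - 1120x^4 - 2240x^3 - 2688x^2 - 1792x - 510
E_{2} f = -(1/2)x^8 - 8x^7 - 56x^6 - 224x^5 - 560x^4 - 896x^3 - 896x^2 - 510x - 376/3
D E_{2} f = -4x^7 - 56x^6 - 336x^5 - 1120x^4 - 2240x^3 - 2688x^2 - 1792x - 510
[E_{2}, D] f = 0

the result is g(x) = 0


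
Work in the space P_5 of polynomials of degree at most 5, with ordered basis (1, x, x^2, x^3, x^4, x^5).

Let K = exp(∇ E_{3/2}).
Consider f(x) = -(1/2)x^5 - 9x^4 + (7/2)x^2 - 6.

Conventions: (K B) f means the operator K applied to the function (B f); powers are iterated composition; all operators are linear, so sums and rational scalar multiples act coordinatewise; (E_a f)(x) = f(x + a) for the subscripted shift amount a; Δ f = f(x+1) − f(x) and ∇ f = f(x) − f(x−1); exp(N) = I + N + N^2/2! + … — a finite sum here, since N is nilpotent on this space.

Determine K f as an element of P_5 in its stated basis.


the image equals g(x) = -(1/2)x^5 - (23/2)x^4 - 51x^3 - (839/4)x^2 - (939/2)x - 15617/32

order-1 term: -(5/2)x^4 - 46x^3 - (497/4)x^2 - (245/2)x - 1337/32
order-2 term: -5x^3 - 84x^2 - (557/2)x - 533/2
order-3 term: -5x^2 - 66x - 617/4
order-4 term: -(5/2)x - 19
order-5 term: -1/2
the series for exp(∇ E_{3/2}) f terminates at order 5
exp(∇ E_{3/2}) f = -(1/2)x^5 - (23/2)x^4 - 51x^3 - (839/4)x^2 - (939/2)x - 15617/32


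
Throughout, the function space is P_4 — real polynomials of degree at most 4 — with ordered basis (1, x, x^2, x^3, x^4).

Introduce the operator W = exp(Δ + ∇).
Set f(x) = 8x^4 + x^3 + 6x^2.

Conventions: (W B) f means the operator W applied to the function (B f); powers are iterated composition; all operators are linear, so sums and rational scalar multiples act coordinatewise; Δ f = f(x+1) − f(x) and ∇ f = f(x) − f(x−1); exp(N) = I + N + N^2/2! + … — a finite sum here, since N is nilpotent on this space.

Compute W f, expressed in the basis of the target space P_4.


order-1 term: 64x^3 + 6x^2 + 88x + 2
order-2 term: 192x^2 + 12x + 152
order-3 term: 256x + 8
order-4 term: 128
the series for exp(Δ + ∇) f terminates at order 4
exp(Δ + ∇) f = 8x^4 + 65x^3 + 204x^2 + 356x + 290

the image equals g(x) = 8x^4 + 65x^3 + 204x^2 + 356x + 290


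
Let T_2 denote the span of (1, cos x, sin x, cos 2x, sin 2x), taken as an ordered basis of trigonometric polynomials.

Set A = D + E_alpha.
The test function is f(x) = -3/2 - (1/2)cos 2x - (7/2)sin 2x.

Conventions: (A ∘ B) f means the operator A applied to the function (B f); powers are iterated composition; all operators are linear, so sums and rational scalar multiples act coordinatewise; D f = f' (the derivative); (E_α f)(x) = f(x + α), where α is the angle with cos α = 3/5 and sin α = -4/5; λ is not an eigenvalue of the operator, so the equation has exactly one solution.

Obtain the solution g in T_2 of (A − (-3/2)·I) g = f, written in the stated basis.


write g with unknown coordinates in the stated basis and equate coefficients in (A − (-3/2)·I) g = f
solving from the highest basis element down gives g = -3/5 + (303/257)cos 2x - (479/257)sin 2x
check: A g = -3/5 - (583/257)cos 2x - (181/257)sin 2x
so A g − (-3/2)·g = -3/2 - (1/2)cos 2x - (7/2)sin 2x = f ✓

g(x) = -3/5 + (303/257)cos 2x - (479/257)sin 2x


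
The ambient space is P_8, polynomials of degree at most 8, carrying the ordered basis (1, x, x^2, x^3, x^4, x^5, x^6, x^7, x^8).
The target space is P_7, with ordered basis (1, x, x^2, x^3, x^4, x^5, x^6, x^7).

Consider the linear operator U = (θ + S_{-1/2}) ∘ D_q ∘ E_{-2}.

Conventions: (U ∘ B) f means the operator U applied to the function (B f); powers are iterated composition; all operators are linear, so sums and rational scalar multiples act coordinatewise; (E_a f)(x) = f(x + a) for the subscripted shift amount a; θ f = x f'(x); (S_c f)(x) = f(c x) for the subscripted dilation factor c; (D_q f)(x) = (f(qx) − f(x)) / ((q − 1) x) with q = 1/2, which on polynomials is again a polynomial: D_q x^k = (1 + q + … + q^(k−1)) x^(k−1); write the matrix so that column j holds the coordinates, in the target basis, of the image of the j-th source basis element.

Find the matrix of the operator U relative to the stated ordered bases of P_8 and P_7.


image of 1: 0
image of x: 1
image of x^2: (3/4)x - 4
image of x^3: (63/16)x^2 - (9/2)x + 12
image of x^4: (345/64)x^3 - (63/2)x^2 + 18x - 32
image of x^5: (2015/256)x^4 - (1725/32)x^3 + (315/2)x^2 - 60x + 80
image of x^6: (10017/1024)x^5 - (6045/64)x^4 + (5175/16)x^3 - 630x^2 + 180x - 192
image of x^7: (48895/4096)x^6 - (70119/512)x^5 + (42315/64)x^4 - (12075/8)x^3 + 2205x^2 - 504x + 448
image of x^8: (228225/16384)x^7 - (48895/256)x^6 + (70119/64)x^5 - (14105/4)x^4 + (12075/2)x^3 - 7056x^2 + 1344x - 1024
each image's coordinates form column j of the matrix

the matrix is [[0, 1, -4, 12, -32, 80, -192, 448, -1024]; [0, 0, 3/4, -9/2, 18, -60, 180, -504, 1344]; [0, 0, 0, 63/16, -63/2, 315/2, -630, 2205, -7056]; [0, 0, 0, 0, 345/64, -1725/32, 5175/16, -12075/8, 12075/2]; [0, 0, 0, 0, 0, 2015/256, -6045/64, 42315/64, -14105/4]; [0, 0, 0, 0, 0, 0, 10017/1024, -70119/512, 70119/64]; [0, 0, 0, 0, 0, 0, 0, 48895/4096, -48895/256]; [0, 0, 0, 0, 0, 0, 0, 0, 228225/16384]] (rows listed top to bottom)


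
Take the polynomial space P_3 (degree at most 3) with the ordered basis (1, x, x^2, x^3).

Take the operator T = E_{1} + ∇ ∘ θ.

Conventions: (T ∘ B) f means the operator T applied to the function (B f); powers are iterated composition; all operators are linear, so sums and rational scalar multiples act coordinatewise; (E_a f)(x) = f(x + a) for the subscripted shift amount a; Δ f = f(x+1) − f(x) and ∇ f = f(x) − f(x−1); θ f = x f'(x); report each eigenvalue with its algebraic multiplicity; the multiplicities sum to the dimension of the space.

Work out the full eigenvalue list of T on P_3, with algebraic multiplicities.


λ = 1 (multiplicity 4)

image of 1: 1
image of x: x + 2
image of x^2: x^2 + 6x - 1
image of x^3: x^3 + 12x^2 - 6x + 4
the matrix is upper triangular; its diagonal is (1, 1, 1, 1)
for a triangular matrix the eigenvalues are the diagonal entries, with algebraic multiplicity their repetition count


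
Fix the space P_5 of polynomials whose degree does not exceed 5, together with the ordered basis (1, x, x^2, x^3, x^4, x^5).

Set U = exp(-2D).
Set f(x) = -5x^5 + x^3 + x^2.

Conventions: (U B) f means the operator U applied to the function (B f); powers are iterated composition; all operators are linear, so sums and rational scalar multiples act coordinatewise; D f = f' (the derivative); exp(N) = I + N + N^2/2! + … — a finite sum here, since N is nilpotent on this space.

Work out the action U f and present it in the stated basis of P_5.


order-1 term: 50x^4 - 6x^2 - 4x
order-2 term: -200x^3 + 12x + 4
order-3 term: 400x^2 - 8
order-4 term: -400x
order-5 term: 160
the series for exp(-2D) f terminates at order 5
exp(-2D) f = -5x^5 + 50x^4 - 199x^3 + 395x^2 - 392x + 156

the result is g(x) = -5x^5 + 50x^4 - 199x^3 + 395x^2 - 392x + 156


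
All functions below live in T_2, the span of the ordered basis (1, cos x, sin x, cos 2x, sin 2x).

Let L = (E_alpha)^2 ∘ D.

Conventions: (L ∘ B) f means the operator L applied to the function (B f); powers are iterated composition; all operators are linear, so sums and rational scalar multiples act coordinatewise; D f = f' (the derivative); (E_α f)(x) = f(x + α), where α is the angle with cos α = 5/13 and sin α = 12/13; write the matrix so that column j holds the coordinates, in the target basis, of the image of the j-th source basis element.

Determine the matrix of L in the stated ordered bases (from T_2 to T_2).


the matrix is [[0, 0, 0, 0, 0]; [0, -120/169, -119/169, 0, 0]; [0, 119/169, -120/169, 0, 0]; [0, 0, 0, 57120/28561, -478/28561]; [0, 0, 0, 478/28561, 57120/28561]] (rows listed top to bottom)

image of 1: 0
image of cos x: -(120/169)cos x + (119/169)sin x
image of sin x: -(119/169)cos x - (120/169)sin x
image of cos 2x: (57120/28561)cos 2x + (478/28561)sin 2x
image of sin 2x: -(478/28561)cos 2x + (57120/28561)sin 2x
each image's coordinates form column j of the matrix


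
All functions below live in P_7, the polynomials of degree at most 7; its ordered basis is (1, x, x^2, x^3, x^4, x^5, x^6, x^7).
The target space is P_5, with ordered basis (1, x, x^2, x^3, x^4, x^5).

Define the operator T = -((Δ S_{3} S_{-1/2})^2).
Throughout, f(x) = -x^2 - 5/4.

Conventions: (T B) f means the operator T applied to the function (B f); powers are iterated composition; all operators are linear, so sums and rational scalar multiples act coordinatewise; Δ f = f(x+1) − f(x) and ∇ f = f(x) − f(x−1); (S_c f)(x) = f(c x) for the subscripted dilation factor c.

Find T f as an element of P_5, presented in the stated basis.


g(x) = -27/4

S_{-1/2} f = -(1/4)x^2 - 5/4
S_{3} S_{-1/2} f = -(9/4)x^2 - 5/4
Δ S_{3} S_{-1/2} f = -(9/2)x - 9/4
S_{-1/2} (Δ S_{3} S_{-1/2}) f = (9/4)x - 9/4
S_{3} S_{-1/2} (Δ S_{3} S_{-1/2}) f = (27/4)x - 9/4
Δ S_{3} S_{-1/2} (Δ S_{3} S_{-1/2}) f = 27/4
(-((Δ S_{3} S_{-1/2})^2)) f = -27/4


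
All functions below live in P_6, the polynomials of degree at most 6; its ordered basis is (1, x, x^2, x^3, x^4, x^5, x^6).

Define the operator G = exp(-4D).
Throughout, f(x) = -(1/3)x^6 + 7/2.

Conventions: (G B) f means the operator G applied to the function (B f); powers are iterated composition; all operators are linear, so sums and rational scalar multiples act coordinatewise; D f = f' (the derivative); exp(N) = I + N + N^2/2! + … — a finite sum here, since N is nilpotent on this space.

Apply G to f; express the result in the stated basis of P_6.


g(x) = -(1/3)x^6 + 8x^5 - 80x^4 + (1280/3)x^3 - 1280x^2 + 2048x - 8171/6

order-1 term: 8x^5
order-2 term: -80x^4
order-3 term: (1280/3)x^3
order-4 term: -1280x^2
order-5 term: 2048x
order-6 term: -4096/3
the series for exp(-4D) f terminates at order 6
exp(-4D) f = -(1/3)x^6 + 8x^5 - 80x^4 + (1280/3)x^3 - 1280x^2 + 2048x - 8171/6


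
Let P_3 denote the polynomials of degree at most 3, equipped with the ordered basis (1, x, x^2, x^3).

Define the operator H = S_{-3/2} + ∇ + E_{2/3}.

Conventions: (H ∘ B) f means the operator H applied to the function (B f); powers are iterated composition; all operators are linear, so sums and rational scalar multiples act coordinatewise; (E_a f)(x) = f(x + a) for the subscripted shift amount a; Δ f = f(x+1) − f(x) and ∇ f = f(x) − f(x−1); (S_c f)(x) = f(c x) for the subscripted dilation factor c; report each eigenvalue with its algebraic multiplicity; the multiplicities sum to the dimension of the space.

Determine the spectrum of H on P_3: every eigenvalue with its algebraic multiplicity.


image of 1: 2
image of x: -(1/2)x + 5/3
image of x^2: (13/4)x^2 + (10/3)x - 5/9
image of x^3: -(19/8)x^3 + 5x^2 - (5/3)x + 35/27
the matrix is upper triangular; its diagonal is (2, -1/2, 13/4, -19/8)
for a triangular matrix the eigenvalues are the diagonal entries, with algebraic multiplicity their repetition count

λ = -19/8 (multiplicity 1), λ = -1/2 (multiplicity 1), λ = 2 (multiplicity 1), λ = 13/4 (multiplicity 1)


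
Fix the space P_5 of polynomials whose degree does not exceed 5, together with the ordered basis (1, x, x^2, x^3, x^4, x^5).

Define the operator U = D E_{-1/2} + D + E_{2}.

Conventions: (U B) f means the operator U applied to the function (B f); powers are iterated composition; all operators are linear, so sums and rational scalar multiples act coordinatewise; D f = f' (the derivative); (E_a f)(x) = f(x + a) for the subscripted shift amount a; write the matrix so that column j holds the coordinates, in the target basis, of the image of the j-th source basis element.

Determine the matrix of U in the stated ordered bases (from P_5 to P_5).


image of 1: 1
image of x: x + 4
image of x^2: x^2 + 8x + 3
image of x^3: x^3 + 12x^2 + 9x + 35/4
image of x^4: x^4 + 16x^3 + 18x^2 + 35x + 31/2
image of x^5: x^5 + 20x^4 + 30x^3 + (175/2)x^2 + (155/2)x + 517/16
each image's coordinates form column j of the matrix

the matrix is [[1, 4, 3, 35/4, 31/2, 517/16]; [0, 1, 8, 9, 35, 155/2]; [0, 0, 1, 12, 18, 175/2]; [0, 0, 0, 1, 16, 30]; [0, 0, 0, 0, 1, 20]; [0, 0, 0, 0, 0, 1]] (rows listed top to bottom)


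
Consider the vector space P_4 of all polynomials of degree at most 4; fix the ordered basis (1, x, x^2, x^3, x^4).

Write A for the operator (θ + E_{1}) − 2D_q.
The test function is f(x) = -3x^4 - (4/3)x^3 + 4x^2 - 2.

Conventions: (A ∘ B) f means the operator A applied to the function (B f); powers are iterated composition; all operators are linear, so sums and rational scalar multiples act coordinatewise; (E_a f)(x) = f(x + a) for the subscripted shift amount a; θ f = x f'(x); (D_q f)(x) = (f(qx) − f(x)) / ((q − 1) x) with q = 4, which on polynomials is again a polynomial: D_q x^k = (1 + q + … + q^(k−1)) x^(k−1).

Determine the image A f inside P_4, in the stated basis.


θ f = -12x^4 - 4x^3 + 8x^2
E_{1} f = -3x^4 - (40/3)x^3 - 18x^2 - 8x - 7/3
(θ + E_{1}) f = -15x^4 - (52/3)x^3 - 10x^2 - 8x - 7/3
D_q f = -255x^3 - 28x^2 + 20x
(-2D_q) f = 510x^3 + 56x^2 - 40x
((θ + E_{1}) − 2D_q) f = -15x^4 + (1478/3)x^3 + 46x^2 - 48x - 7/3

g(x) = -15x^4 + (1478/3)x^3 + 46x^2 - 48x - 7/3


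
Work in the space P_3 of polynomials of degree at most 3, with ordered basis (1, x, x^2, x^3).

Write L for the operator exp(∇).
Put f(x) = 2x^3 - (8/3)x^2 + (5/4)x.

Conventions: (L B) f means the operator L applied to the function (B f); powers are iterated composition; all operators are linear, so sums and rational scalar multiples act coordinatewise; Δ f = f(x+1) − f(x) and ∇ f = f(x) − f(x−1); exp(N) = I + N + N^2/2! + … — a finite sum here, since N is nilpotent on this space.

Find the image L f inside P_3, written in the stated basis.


order-1 term: 6x^2 - (34/3)x + 71/12
order-2 term: 6x - 26/3
order-3 term: 2
the series for exp(∇) f terminates at order 3
exp(∇) f = 2x^3 + (10/3)x^2 - (49/12)x - 3/4

the result is g(x) = 2x^3 + (10/3)x^2 - (49/12)x - 3/4


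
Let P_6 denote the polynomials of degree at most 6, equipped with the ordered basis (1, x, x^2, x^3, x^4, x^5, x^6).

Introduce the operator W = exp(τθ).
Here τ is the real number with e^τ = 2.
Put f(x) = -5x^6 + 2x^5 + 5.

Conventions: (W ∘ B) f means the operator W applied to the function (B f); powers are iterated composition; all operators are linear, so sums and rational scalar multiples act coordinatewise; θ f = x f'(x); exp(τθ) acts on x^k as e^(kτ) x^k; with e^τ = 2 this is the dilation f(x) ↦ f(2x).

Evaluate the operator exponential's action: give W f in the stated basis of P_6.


g(x) = -320x^6 + 64x^5 + 5

exp(τθ) x^k = e^(kτ) x^k; with e^τ = 2 this sends x^k to 2^k x^k
x^5 ↦ 32 x^5
x^6 ↦ 64 x^6
applying this coordinatewise to f: exp(τθ) f = -320x^6 + 64x^5 + 5


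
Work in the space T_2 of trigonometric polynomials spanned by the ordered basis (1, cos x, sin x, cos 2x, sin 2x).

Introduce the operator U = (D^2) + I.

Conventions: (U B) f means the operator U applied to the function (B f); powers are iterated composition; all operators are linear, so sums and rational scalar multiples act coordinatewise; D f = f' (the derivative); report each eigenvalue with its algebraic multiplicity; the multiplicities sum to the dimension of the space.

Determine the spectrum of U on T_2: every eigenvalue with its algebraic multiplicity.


λ = -3 (multiplicity 2), λ = 0 (multiplicity 2), λ = 1 (multiplicity 1)

image of 1: 1
image of cos x: 0
image of sin x: 0
image of cos 2x: -3cos 2x
image of sin 2x: -3sin 2x
the matrix is diagonal; its diagonal is (1, 0, 0, -3, -3)
for a triangular matrix the eigenvalues are the diagonal entries, with algebraic multiplicity their repetition count


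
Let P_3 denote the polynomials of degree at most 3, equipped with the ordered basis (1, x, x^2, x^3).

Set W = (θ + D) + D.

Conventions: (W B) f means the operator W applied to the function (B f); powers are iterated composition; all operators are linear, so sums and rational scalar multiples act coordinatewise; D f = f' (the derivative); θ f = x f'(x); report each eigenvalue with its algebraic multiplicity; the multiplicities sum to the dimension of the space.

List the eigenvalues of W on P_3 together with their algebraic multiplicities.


image of 1: 0
image of x: x + 2
image of x^2: 2x^2 + 4x
image of x^3: 3x^3 + 6x^2
the matrix is upper triangular; its diagonal is (0, 1, 2, 3)
for a triangular matrix the eigenvalues are the diagonal entries, with algebraic multiplicity their repetition count

λ = 0 (multiplicity 1), λ = 1 (multiplicity 1), λ = 2 (multiplicity 1), λ = 3 (multiplicity 1)


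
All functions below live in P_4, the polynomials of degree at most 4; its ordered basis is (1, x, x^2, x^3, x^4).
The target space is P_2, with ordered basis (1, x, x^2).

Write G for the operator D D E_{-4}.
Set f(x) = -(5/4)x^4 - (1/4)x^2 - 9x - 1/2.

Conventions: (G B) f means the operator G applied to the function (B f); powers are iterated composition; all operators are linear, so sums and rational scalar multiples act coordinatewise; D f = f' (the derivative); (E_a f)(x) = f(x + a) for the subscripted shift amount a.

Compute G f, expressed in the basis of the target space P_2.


E_{-4} f = -(5/4)x^4 + 20x^3 - (481/4)x^2 + 313x - 577/2
D E_{-4} f = -5x^3 + 60x^2 - (481/2)x + 313
D D E_{-4} f = -15x^2 + 120x - 481/2

the image equals g(x) = -15x^2 + 120x - 481/2


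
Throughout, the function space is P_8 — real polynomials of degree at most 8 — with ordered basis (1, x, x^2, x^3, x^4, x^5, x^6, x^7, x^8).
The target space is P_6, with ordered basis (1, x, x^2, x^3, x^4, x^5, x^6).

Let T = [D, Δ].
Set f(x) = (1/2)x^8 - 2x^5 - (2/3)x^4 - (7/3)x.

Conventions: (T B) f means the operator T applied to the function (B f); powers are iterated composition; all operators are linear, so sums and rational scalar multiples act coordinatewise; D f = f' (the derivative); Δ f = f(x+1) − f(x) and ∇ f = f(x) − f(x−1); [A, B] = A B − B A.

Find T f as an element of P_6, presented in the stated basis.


Δ f = 4x^7 + 14x^6 + 28x^5 + 25x^4 + (16/3)x^3 - 10x^2 - (26/3)x - 9/2
D Δ f = 28x^6 + 84x^5 + 140x^4 + 100x^3 + 16x^2 - 20x - 26/3
D f = 4x^7 - 10x^4 - (8/3)x^3 - 7/3
Δ D f = 28x^6 + 84x^5 + 140x^4 + 100x^3 + 16x^2 - 20x - 26/3
[D, Δ] f = 0

the image equals g(x) = 0


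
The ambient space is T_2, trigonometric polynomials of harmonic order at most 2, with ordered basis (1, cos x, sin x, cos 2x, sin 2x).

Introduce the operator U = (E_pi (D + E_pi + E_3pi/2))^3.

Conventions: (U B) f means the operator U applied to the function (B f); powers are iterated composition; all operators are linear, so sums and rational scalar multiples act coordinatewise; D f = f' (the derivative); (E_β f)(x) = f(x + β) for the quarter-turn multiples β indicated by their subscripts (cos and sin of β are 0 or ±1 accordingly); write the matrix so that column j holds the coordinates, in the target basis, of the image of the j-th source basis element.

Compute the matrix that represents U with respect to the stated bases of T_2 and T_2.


the matrix is [[8, 0, 0, 0, 0]; [0, 1, 0, 0, 0]; [0, 0, 1, 0, 0]; [0, 0, 0, 0, -8]; [0, 0, 0, 8, 0]] (rows listed top to bottom)

image of 1: 8
image of cos x: cos x
image of sin x: sin x
image of cos 2x: 8sin 2x
image of sin 2x: -8cos 2x
each image's coordinates form column j of the matrix


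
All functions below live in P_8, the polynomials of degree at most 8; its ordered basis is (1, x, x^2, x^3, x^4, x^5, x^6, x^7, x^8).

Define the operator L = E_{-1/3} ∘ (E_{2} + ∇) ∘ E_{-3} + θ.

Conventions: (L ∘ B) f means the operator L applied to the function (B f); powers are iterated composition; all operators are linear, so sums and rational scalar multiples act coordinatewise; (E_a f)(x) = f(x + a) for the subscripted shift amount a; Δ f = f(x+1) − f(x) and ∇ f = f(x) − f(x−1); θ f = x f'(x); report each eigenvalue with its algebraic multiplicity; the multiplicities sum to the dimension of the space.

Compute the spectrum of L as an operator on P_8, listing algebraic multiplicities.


image of 1: 1
image of x: 2x - 1/3
image of x^2: 3x^2 - (2/3)x - 53/9
image of x^3: 4x^3 - x^2 - (53/3)x + 1133/27
image of x^4: 5x^4 - (4/3)x^3 - (106/3)x^2 + (4532/27)x - 18305/81
image of x^5: 6x^5 - (5/3)x^4 - (530/9)x^3 + (11330/27)x^2 - (91525/81)x + 270269/243
image of x^6: 7x^6 - 2x^5 - (265/3)x^4 + (22660/27)x^3 - (91525/27)x^2 + (540538/81)x - 3822713/729
image of x^7: 8x^7 - (7/3)x^6 - (371/3)x^5 + (39655/27)x^4 - (640675/81)x^3 + (1891883/81)x^2 - (26758991/729)x + 52732133/2187
image of x^8: 9x^8 - (8/3)x^7 - (1484/9)x^6 + (63448/27)x^5 - (1281350/81)x^4 + (15135064/243)x^3 - (107035964/729)x^2 + (421857064/2187)x - 715665185/6561
the matrix is upper triangular; its diagonal is (1, 2, 3, 4, 5, 6, 7, 8, 9)
for a triangular matrix the eigenvalues are the diagonal entries, with algebraic multiplicity their repetition count

λ = 1 (multiplicity 1), λ = 2 (multiplicity 1), λ = 3 (multiplicity 1), λ = 4 (multiplicity 1), λ = 5 (multiplicity 1), λ = 6 (multiplicity 1), λ = 7 (multiplicity 1), λ = 8 (multiplicity 1), λ = 9 (multiplicity 1)


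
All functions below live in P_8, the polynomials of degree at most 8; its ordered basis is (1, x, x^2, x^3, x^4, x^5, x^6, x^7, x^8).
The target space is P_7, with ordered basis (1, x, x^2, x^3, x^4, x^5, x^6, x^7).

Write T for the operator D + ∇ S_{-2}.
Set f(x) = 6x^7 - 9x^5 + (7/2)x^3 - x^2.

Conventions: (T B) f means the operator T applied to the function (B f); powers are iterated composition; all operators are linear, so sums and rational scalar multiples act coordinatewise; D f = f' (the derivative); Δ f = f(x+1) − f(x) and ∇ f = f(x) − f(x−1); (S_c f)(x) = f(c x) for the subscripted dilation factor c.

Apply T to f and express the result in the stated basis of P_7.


g(x) = -5334x^6 + 16128x^5 - 25485x^4 + 24000x^3 - (26643/2)x^2 + 4010x - 504

D f = 42x^6 - 45x^4 + (21/2)x^2 - 2x
S_{-2} f = -768x^7 + 288x^5 - 28x^3 - 4x^2
∇ S_{-2} f = -5376x^6 + 16128x^5 - 25440x^4 + 24000x^3 - 13332x^2 + 4012x - 504
(D + ∇ S_{-2}) f = -5334x^6 + 16128x^5 - 25485x^4 + 24000x^3 - (26643/2)x^2 + 4010x - 504


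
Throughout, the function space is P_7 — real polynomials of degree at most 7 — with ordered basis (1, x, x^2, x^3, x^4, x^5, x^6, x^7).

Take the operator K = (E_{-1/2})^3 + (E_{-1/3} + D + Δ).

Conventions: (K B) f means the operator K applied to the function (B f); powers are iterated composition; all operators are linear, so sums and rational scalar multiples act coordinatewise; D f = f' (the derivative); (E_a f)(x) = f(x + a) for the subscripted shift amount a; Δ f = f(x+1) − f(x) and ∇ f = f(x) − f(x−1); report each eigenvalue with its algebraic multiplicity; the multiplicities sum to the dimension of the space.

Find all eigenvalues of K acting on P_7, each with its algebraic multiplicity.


image of 1: 2
image of x: 2x + 1/6
image of x^2: 2x^2 + (1/3)x + 121/36
image of x^3: 2x^3 + (1/2)x^2 + (121/12)x - 521/216
image of x^4: 2x^4 + (2/3)x^3 + (121/6)x^2 - (521/54)x + 7873/1296
image of x^5: 2x^5 + (5/6)x^4 + (605/18)x^3 - (2605/108)x^2 + (39365/1296)x - 51305/7776
image of x^6: 2x^6 + x^5 + (605/12)x^4 - (2605/54)x^3 + (39365/432)x^2 - (51305/1296)x + 578161/46656
image of x^7: 2x^7 + (7/6)x^6 + (847/12)x^5 - (18235/216)x^4 + (275555/1296)x^3 - (359135/2592)x^2 + (4047127/46656)x - 4503161/279936
the matrix is upper triangular; its diagonal is (2, 2, 2, 2, 2, 2, 2, 2)
for a triangular matrix the eigenvalues are the diagonal entries, with algebraic multiplicity their repetition count

λ = 2 (multiplicity 8)


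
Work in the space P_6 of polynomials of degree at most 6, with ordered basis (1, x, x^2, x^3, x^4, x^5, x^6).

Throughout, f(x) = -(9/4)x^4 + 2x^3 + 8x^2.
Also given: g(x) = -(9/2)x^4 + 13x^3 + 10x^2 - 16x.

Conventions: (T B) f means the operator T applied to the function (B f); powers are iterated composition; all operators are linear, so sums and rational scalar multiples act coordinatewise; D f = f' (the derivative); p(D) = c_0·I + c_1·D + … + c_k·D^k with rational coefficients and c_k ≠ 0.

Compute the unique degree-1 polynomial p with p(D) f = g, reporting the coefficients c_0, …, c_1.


c_0 = 2, c_1 = -1

D^0 f = -(9/4)x^4 + 2x^3 + 8x^2
D^1 f = -9x^3 + 6x^2 + 16x
matching coefficients of g against c_0 f + c_1 Df + … from the top degree down determines the c_i
solution: c_0 = 2, c_1 = -1
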